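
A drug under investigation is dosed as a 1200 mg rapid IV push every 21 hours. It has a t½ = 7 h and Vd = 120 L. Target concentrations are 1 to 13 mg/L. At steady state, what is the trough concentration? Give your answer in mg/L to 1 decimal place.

The dosing interval is 3 half-lives, so f = 2^(−3) = 0.125.
At steady state, R = 1/(1 − 0.125) = 8/7.
Single-dose peak C₀ = D/Vd = 1200/120 = 10 mg/L.
Steady-state peak Cmax,ss = C₀·R = 10 × 8/7 ≈ 11.429 mg/L.
Steady-state trough Cmin,ss = Cmax,ss·f ≈ 11.429 × 0.125 ≈ 1.429 mg/L.
Trough 1.4 mg/L vs MEC 1 mg/L: adequate.

1.4 mg/L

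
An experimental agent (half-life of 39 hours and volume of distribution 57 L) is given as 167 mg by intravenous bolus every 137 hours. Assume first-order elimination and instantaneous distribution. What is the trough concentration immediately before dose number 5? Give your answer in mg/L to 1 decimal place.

0.3 mg/L

f = (1/2)^(τ/t½) = (1/2)^(137/39) ≈ 0.0876.
C₀ = D/Vd = 167/57 ≈ 2.930 mg/L.
Before the 5th dose, 4 doses have been given. Superposition: Cmin = C₀·(f + f² + … + f^4).
≈ 2.930 × (0.0876 + 0.0077 + 0.0007 + 0.0001) ≈ 2.930 × 0.0961 ≈ 0.282 mg/L.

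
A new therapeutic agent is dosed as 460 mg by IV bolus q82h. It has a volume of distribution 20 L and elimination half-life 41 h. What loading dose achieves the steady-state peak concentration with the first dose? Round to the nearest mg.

f = (1/2)^(82/41) ≈ 0.250000; accumulation ratio R = 1/(1−f) ≈ 1.33333.
Loading dose to hit Cmax,ss on first dose: D_load = D_maint·R ≈ 460 × 1.33333 ≈ 613.33 mg.

613 mg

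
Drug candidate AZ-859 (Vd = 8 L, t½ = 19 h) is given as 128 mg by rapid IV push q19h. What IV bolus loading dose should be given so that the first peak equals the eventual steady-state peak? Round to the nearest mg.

f = (1/2)^(19/19) ≈ 0.500000; accumulation ratio R = 1/(1−f) ≈ 2.00000.
Loading dose to hit Cmax,ss on first dose: D_load = D_maint·R ≈ 128 × 2.00000 ≈ 256.00 mg.

256 mg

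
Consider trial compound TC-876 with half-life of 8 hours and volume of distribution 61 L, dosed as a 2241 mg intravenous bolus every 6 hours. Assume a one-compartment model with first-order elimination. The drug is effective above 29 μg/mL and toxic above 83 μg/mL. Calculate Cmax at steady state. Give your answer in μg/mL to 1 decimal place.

τ/t½ = 6/8 ≈ 0.75, so fraction remaining f = (1/2)^(6/8) ≈ 0.5946.
At steady state, accumulation factor R = 1/(1 − e^(−kτ)) ≈ 2.4667.
Single-dose peak C₀ = D/Vd = 2241/61 ≈ 36.738 μg/mL.
Steady-state peak Cmax,ss = C₀·R ≈ 36.738 × 2.4667 ≈ 90.622 μg/mL.
Peak 90.6 μg/mL vs MTC 83 μg/mL: exceeds toxic threshold.

90.6 μg/mL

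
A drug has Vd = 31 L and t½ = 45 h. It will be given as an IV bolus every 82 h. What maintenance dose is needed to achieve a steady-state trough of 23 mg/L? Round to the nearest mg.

1808 mg

τ/t½ = 82/45 ≈ 1.8222, so f = (1/2)^(82/45) ≈ 0.282785.
Cmin,ss = (D/Vd)·f/(1−f), so D = Cmin,ss·Vd·(1−f)/f.
D = 23 × 31 × (1−f)/f ≈ 23 × 31 × 2.53626 ≈ 1808.35 mg.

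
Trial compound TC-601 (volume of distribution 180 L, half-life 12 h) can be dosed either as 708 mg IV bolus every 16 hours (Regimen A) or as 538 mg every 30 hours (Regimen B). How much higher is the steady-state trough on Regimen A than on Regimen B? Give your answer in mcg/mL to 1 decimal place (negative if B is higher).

1.9 mcg/mL

Regimen A: f = (1/2)^(16/12) ≈ 0.3969; Cmin,ss = (708/180)·f/(1−f) ≈ 2.589 mcg/mL.
Regimen B: f = (1/2)^(30/12) ≈ 0.1768; Cmin,ss = (538/180)·f/(1−f) ≈ 0.642 mcg/mL.
Difference ≈ 2.589 − 0.642 ≈ 1.947 mcg/mL.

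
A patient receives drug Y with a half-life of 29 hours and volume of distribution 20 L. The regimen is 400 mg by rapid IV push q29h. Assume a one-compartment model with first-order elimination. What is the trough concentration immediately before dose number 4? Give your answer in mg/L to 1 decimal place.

17.5 mg/L

f = (1/2)^(τ/t½) = (1/2)^(29/29) ≈ 0.5000.
C₀ = D/Vd = 400/20 ≈ 20.000 mg/L.
Before the 4th dose, 3 doses have been given. Superposition: Cmin = C₀·(f + f² + … + f^3).
≈ 20.000 × (0.5000 + 0.2500 + 0.1250) ≈ 20.000 × 0.8750 ≈ 17.500 mg/L.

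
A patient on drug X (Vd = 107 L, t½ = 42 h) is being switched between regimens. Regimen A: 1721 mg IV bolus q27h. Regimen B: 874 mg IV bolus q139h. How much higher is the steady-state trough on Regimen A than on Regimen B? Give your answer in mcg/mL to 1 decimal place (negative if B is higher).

27.7 mcg/mL

Regimen A: f = (1/2)^(27/42) ≈ 0.6404; Cmin,ss = (1721/107)·f/(1−f) ≈ 28.644 mcg/mL.
Regimen B: f = (1/2)^(139/42) ≈ 0.1009; Cmin,ss = (874/107)·f/(1−f) ≈ 0.917 mcg/mL.
Difference ≈ 28.644 − 0.917 ≈ 27.727 mcg/mL.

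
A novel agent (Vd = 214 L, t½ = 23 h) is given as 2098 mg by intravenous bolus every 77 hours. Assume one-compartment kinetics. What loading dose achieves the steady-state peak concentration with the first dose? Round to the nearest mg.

2327 mg

f = (1/2)^(77/23) ≈ 0.098221; accumulation ratio R = 1/(1−f) ≈ 1.10892.
Loading dose to hit Cmax,ss on first dose: D_load = D_maint·R ≈ 2098 × 1.10892 ≈ 2326.51 mg.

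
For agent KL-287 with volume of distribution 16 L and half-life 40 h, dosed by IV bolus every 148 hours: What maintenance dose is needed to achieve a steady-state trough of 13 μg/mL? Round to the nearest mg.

2495 mg

τ/t½ = 148/40 ≈ 3.7, so f = (1/2)^(148/40) ≈ 0.076947.
Cmin,ss = (D/Vd)·f/(1−f), so D = Cmin,ss·Vd·(1−f)/f.
D = 13 × 16 × (1−f)/f ≈ 13 × 16 × 11.99596 ≈ 2495.16 mg.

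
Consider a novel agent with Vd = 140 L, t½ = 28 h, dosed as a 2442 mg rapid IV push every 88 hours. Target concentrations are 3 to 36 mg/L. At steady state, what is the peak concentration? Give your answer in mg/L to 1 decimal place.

τ/t½ = 88/28 ≈ 3.1429, so fraction remaining f = (1/2)^(88/28) ≈ 0.1132.
Accumulation ratio R = 1/(1 − f) ≈ 1/0.8868 ≈ 1.1276.
Each bolus raises the concentration by D/Vd = 2442/140 ≈ 17.443 mg/L.
Steady-state peak Cmax,ss = C₀·R ≈ 17.443 × 1.1276 ≈ 19.669 mg/L.
Peak 19.7 mg/L vs MTC 36 mg/L: below toxic threshold.

19.7 mg/L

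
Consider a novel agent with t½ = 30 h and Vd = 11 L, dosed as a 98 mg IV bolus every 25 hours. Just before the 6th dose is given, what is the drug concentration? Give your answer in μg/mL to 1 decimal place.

10.8 μg/mL

f = (1/2)^(τ/t½) = (1/2)^(25/30) ≈ 0.5612.
C₀ = D/Vd = 98/11 ≈ 8.909 μg/mL.
Before the 6th dose, 5 doses have been given. Superposition: Cmin = C₀·(f + f² + … + f^5).
≈ 8.909 × (0.5612 + 0.3149 + 0.1767 + 0.0992 + 0.0557) ≈ 8.909 × 1.2077 ≈ 10.759 μg/mL.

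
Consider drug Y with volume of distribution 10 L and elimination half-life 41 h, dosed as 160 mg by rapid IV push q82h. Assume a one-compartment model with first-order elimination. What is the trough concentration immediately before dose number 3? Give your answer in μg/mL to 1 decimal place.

5.0 μg/mL

f = (1/2)^(τ/t½) = (1/2)^(82/41) ≈ 0.2500.
C₀ = D/Vd = 160/10 ≈ 16.000 μg/mL.
Before the 3rd dose, 2 doses have been given. Superposition: Cmin = C₀·(f + f²).
≈ 16.000 × (0.2500 + 0.0625) ≈ 16.000 × 0.3125 ≈ 5.000 μg/mL.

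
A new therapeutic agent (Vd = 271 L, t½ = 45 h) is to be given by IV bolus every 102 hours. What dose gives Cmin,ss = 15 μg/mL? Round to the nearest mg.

15496 mg

τ/t½ = 102/45 ≈ 2.2667, so f = (1/2)^(102/45) ≈ 0.207809.
Cmin,ss = (D/Vd)·f/(1−f), so D = Cmin,ss·Vd·(1−f)/f.
D = 15 × 271 × (1−f)/f ≈ 15 × 271 × 3.81211 ≈ 15496.23 mg.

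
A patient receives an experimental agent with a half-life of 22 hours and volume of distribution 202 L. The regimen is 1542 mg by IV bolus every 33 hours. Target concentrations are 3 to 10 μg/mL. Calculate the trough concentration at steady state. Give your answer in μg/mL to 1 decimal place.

4.2 μg/mL

τ/t½ = 33/22 ≈ 1.5, so fraction remaining f = (1/2)^(33/22) ≈ 0.3536.
Accumulation ratio R = 1/(1 − f) ≈ 1/0.6464 ≈ 1.5470.
Each bolus raises the concentration by D/Vd = 1542/202 ≈ 7.634 μg/mL.
Cmax,ss = C₀/(1 − f) ≈ 7.634/0.6464 ≈ 11.810 μg/mL.
Steady-state trough Cmin,ss = Cmax,ss·f ≈ 11.810 × 0.3536 ≈ 4.176 μg/mL.
Trough 4.2 μg/mL vs MEC 3 μg/mL: adequate.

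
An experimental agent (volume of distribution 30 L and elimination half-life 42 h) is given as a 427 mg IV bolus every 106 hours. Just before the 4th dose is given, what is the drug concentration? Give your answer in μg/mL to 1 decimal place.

f = (1/2)^(τ/t½) = (1/2)^(106/42) ≈ 0.1739.
C₀ = D/Vd = 427/30 ≈ 14.233 μg/mL.
Before the 4th dose, 3 doses have been given. Superposition: Cmin = C₀·(f + f² + … + f^3).
≈ 14.233 × (0.1739 + 0.0302 + 0.0053) ≈ 14.233 × 0.2094 ≈ 2.980 μg/mL.

3.0 μg/mL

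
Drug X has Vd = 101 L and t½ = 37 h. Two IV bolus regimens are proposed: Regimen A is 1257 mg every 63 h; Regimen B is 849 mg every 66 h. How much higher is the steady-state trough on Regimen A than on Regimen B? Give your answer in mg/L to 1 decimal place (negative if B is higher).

2.1 mg/L

Regimen A: f = (1/2)^(63/37) ≈ 0.3072; Cmin,ss = (1257/101)·f/(1−f) ≈ 5.519 mg/L.
Regimen B: f = (1/2)^(66/37) ≈ 0.2904; Cmin,ss = (849/101)·f/(1−f) ≈ 3.440 mg/L.
Difference ≈ 5.519 − 3.440 ≈ 2.079 mg/L.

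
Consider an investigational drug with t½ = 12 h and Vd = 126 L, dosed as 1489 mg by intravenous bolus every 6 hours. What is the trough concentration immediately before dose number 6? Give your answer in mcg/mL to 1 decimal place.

f = (1/2)^(τ/t½) = (1/2)^(6/12) ≈ 0.7071.
C₀ = D/Vd = 1489/126 ≈ 11.817 mcg/mL.
Before the 6th dose, 5 doses have been given. Superposition: Cmin = C₀·(f + f² + … + f^5).
≈ 11.817 × (0.7071 + 0.5000 + 0.3535 + 0.2500 + 0.1768) ≈ 11.817 × 1.9874 ≈ 23.485 mcg/mL.

23.5 mcg/mL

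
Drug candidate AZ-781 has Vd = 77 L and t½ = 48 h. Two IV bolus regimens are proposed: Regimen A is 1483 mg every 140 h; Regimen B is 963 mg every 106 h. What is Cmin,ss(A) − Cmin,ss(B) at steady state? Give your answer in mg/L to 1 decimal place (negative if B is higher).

Regimen A: f = (1/2)^(140/48) ≈ 0.1324; Cmin,ss = (1483/77)·f/(1−f) ≈ 2.939 mg/L.
Regimen B: f = (1/2)^(106/48) ≈ 0.2164; Cmin,ss = (963/77)·f/(1−f) ≈ 3.454 mg/L.
Difference ≈ 2.939 − 3.454 ≈ -0.515 mg/L.

-0.5 mg/L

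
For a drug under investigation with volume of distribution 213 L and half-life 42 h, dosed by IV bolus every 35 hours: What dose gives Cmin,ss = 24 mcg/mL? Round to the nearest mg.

3997 mg

τ/t½ = 35/42 ≈ 0.83333, so f = (1/2)^(35/42) ≈ 0.561231.
Cmin,ss = (D/Vd)·f/(1−f), so D = Cmin,ss·Vd·(1−f)/f.
D = 24 × 213 × (1−f)/f ≈ 24 × 213 × 0.78180 ≈ 3996.56 mg.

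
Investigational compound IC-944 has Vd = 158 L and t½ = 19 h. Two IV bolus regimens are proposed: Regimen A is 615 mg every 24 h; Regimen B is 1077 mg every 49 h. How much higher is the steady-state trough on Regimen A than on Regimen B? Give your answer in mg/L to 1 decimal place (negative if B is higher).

1.4 mg/L

Regimen A: f = (1/2)^(24/19) ≈ 0.4166; Cmin,ss = (615/158)·f/(1−f) ≈ 2.780 mg/L.
Regimen B: f = (1/2)^(49/19) ≈ 0.1674; Cmin,ss = (1077/158)·f/(1−f) ≈ 1.370 mg/L.
Difference ≈ 2.780 − 1.370 ≈ 1.410 mg/L.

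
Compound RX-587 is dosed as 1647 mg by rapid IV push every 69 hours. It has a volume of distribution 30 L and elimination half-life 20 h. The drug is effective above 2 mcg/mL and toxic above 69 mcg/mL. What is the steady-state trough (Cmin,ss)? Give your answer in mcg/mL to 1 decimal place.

5.5 mcg/mL

τ/t½ = 69/20 ≈ 3.45, so fraction remaining f = (1/2)^(69/20) ≈ 0.0915.
Accumulation ratio R = 1/(1 − f) ≈ 1/0.9085 ≈ 1.1007.
Single-dose peak C₀ = D/Vd = 1647/30 ≈ 54.900 mcg/mL.
Steady-state peak Cmax,ss = C₀·R ≈ 54.900 × 1.1007 ≈ 60.428 mcg/mL.
Steady-state trough Cmin,ss = Cmax,ss·f ≈ 60.428 × 0.0915 ≈ 5.529 mcg/mL.
Trough 5.5 mcg/mL vs MEC 2 mcg/mL: adequate.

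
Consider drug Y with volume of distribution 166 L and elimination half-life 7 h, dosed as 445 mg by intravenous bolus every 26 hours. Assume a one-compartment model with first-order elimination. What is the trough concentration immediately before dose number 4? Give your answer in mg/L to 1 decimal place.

0.2 mg/L

f = (1/2)^(τ/t½) = (1/2)^(26/7) ≈ 0.0762.
C₀ = D/Vd = 445/166 ≈ 2.681 mg/L.
Before the 4th dose, 3 doses have been given. Superposition: Cmin = C₀·(f + f² + … + f^3).
≈ 2.681 × (0.0762 + 0.0058 + 0.0004) ≈ 2.681 × 0.0824 ≈ 0.221 mg/L.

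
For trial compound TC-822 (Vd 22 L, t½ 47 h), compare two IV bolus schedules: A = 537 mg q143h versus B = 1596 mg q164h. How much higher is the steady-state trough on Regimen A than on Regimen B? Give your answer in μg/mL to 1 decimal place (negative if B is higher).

-3.7 μg/mL

Regimen A: f = (1/2)^(143/47) ≈ 0.1214; Cmin,ss = (537/22)·f/(1−f) ≈ 3.373 μg/mL.
Regimen B: f = (1/2)^(164/47) ≈ 0.0890; Cmin,ss = (1596/22)·f/(1−f) ≈ 7.087 μg/mL.
Difference ≈ 3.373 − 7.087 ≈ -3.714 μg/mL.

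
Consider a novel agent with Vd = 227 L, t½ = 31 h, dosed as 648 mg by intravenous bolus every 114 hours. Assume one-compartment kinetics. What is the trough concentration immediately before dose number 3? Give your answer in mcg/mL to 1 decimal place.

0.2 mcg/mL

f = (1/2)^(τ/t½) = (1/2)^(114/31) ≈ 0.0782.
C₀ = D/Vd = 648/227 ≈ 2.855 mcg/mL.
Before the 3rd dose, 2 doses have been given. Superposition: Cmin = C₀·(f + f²).
≈ 2.855 × (0.0782 + 0.0061) ≈ 2.855 × 0.0843 ≈ 0.241 mcg/mL.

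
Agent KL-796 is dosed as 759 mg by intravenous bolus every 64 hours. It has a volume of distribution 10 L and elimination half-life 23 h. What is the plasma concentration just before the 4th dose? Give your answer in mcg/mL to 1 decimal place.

f = (1/2)^(τ/t½) = (1/2)^(64/23) ≈ 0.1453.
C₀ = D/Vd = 759/10 ≈ 75.900 mcg/mL.
Before the 4th dose, 3 doses have been given. Superposition: Cmin = C₀·(f + f² + … + f^3).
≈ 75.900 × (0.1453 + 0.0211 + 0.0031) ≈ 75.900 × 0.1695 ≈ 12.865 mcg/mL.

12.9 mcg/mL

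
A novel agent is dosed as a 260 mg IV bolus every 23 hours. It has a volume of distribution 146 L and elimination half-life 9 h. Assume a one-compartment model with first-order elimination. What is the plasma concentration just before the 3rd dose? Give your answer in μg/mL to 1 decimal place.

f = (1/2)^(τ/t½) = (1/2)^(23/9) ≈ 0.1701.
C₀ = D/Vd = 260/146 ≈ 1.781 μg/mL.
Before the 3rd dose, 2 doses have been given. Superposition: Cmin = C₀·(f + f²).
≈ 1.781 × (0.1701 + 0.0289) ≈ 1.781 × 0.1990 ≈ 0.354 μg/mL.

0.4 μg/mL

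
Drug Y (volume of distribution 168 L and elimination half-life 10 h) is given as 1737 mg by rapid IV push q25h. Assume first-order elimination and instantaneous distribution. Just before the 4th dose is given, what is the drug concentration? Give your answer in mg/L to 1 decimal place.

2.2 mg/L

f = (1/2)^(τ/t½) = (1/2)^(25/10) ≈ 0.1768.
C₀ = D/Vd = 1737/168 ≈ 10.339 mg/L.
Before the 4th dose, 3 doses have been given. Superposition: Cmin = C₀·(f + f² + … + f^3).
≈ 10.339 × (0.1768 + 0.0313 + 0.0055) ≈ 10.339 × 0.2136 ≈ 2.208 mg/L.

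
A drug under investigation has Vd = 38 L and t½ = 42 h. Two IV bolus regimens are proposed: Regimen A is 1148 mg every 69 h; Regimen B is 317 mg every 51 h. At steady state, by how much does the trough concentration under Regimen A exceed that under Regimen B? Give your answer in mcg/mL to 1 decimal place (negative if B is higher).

Regimen A: f = (1/2)^(69/42) ≈ 0.3202; Cmin,ss = (1148/38)·f/(1−f) ≈ 14.230 mcg/mL.
Regimen B: f = (1/2)^(51/42) ≈ 0.4310; Cmin,ss = (317/38)·f/(1−f) ≈ 6.319 mcg/mL.
Difference ≈ 14.230 − 6.319 ≈ 7.911 mcg/mL.

7.9 mcg/mL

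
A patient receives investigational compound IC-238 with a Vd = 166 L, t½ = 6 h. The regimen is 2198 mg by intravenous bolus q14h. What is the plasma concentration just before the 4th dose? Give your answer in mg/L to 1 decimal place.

f = (1/2)^(τ/t½) = (1/2)^(14/6) ≈ 0.1984.
C₀ = D/Vd = 2198/166 ≈ 13.241 mg/L.
Before the 4th dose, 3 doses have been given. Superposition: Cmin = C₀·(f + f² + … + f^3).
≈ 13.241 × (0.1984 + 0.0394 + 0.0078) ≈ 13.241 × 0.2456 ≈ 3.252 mg/L.

3.3 mg/L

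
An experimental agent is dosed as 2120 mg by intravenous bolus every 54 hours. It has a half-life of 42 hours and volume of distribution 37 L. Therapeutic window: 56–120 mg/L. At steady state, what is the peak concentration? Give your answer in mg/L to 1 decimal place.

Over one 54-h interval, 54/42 ≈ 1.2857 half-lives elapse, leaving f ≈ 0.4102 of each dose.
At steady state, accumulation factor R = 1/(1 − e^(−kτ)) ≈ 1.6955.
Single-dose peak C₀ = D/Vd = 2120/37 ≈ 57.297 mg/L.
Steady-state peak Cmax,ss = C₀·R ≈ 57.297 × 1.6955 ≈ 97.147 mg/L.
Peak 97.1 mg/L vs MTC 120 mg/L: below toxic threshold.

97.1 mg/L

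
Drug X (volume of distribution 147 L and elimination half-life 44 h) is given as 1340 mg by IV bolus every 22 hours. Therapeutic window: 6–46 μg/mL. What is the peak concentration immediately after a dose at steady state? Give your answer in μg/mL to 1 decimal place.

k = ln2/t½ = ln2/44 ≈ 0.015753 h⁻¹; fraction remaining f = e^(−kτ) = e^(−0.015753×22) ≈ 0.7071.
Accumulation ratio R = 1/(1 − f) ≈ 1/0.2929 ≈ 3.4141.
Single-dose peak C₀ = D/Vd = 1340/147 ≈ 9.116 μg/mL.
Steady-state peak Cmax,ss = C₀·R ≈ 9.116 × 3.4141 ≈ 31.123 μg/mL.
Peak 31.1 μg/mL vs MTC 46 μg/mL: below toxic threshold.

31.1 μg/mL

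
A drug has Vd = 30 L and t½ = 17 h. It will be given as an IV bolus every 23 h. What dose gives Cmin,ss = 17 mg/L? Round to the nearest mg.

τ/t½ = 23/17 ≈ 1.3529, so f = (1/2)^(23/17) ≈ 0.391493.
Cmin,ss = (D/Vd)·f/(1−f), so D = Cmin,ss·Vd·(1−f)/f.
D = 17 × 30 × (1−f)/f ≈ 17 × 30 × 1.55432 ≈ 792.70 mg.

793 mg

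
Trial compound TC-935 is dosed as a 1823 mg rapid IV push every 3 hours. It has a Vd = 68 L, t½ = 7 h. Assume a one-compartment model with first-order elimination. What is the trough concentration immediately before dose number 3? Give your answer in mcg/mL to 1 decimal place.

34.7 mcg/mL

f = (1/2)^(τ/t½) = (1/2)^(3/7) ≈ 0.7430.
C₀ = D/Vd = 1823/68 ≈ 26.809 mcg/mL.
Before the 3rd dose, 2 doses have been given. Superposition: Cmin = C₀·(f + f²).
≈ 26.809 × (0.7430 + 0.5520) ≈ 26.809 × 1.2950 ≈ 34.718 mcg/mL.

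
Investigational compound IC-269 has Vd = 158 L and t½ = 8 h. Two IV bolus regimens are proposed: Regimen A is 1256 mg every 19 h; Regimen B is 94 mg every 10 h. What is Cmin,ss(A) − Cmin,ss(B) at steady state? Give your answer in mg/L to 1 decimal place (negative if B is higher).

Regimen A: f = (1/2)^(19/8) ≈ 0.1928; Cmin,ss = (1256/158)·f/(1−f) ≈ 1.899 mg/L.
Regimen B: f = (1/2)^(10/8) ≈ 0.4204; Cmin,ss = (94/158)·f/(1−f) ≈ 0.432 mg/L.
Difference ≈ 1.899 − 0.432 ≈ 1.467 mg/L.

1.5 mg/L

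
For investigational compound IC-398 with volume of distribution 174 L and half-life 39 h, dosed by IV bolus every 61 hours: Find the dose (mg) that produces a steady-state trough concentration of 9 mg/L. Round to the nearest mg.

τ/t½ = 61/39 ≈ 1.5641, so f = (1/2)^(61/39) ≈ 0.338188.
Cmin,ss = (D/Vd)·f/(1−f), so D = Cmin,ss·Vd·(1−f)/f.
D = 9 × 174 × (1−f)/f ≈ 9 × 174 × 1.95694 ≈ 3064.57 mg.

3065 mg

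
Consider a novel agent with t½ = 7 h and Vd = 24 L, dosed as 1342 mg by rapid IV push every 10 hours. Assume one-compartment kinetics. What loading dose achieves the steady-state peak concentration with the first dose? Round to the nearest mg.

f = (1/2)^(10/7) ≈ 0.371499; accumulation ratio R = 1/(1−f) ≈ 1.59109.
Loading dose to hit Cmax,ss on first dose: D_load = D_maint·R ≈ 1342 × 1.59109 ≈ 2135.24 mg.

2135 mg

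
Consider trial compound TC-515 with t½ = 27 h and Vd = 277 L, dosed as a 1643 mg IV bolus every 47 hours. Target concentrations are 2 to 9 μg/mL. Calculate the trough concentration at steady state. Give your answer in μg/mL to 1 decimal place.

2.5 μg/mL

k = ln2/t½ = ln2/27 ≈ 0.025672 h⁻¹; fraction remaining f = e^(−kτ) = e^(−0.025672×47) ≈ 0.2992.
Single-dose peak C₀ = D/Vd = 1643/277 ≈ 5.931 μg/mL.
Steady-state trough Cmin,ss = C₀·f/(1−f) ≈ 5.931 × 0.2992/0.7008 ≈ 2.532 μg/mL.
Trough 2.5 μg/mL vs MEC 2 μg/mL: adequate.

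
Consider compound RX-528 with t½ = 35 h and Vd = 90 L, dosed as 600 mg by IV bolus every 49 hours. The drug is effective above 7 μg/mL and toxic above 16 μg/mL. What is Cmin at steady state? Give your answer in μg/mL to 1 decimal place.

4.1 μg/mL

k = ln2/t½ = ln2/35 ≈ 0.019804 h⁻¹; fraction remaining f = e^(−kτ) = e^(−0.019804×49) ≈ 0.3789.
Accumulation ratio R = 1/(1 − f) ≈ 1/0.6211 ≈ 1.6100.
Each bolus raises the concentration by D/Vd = 600/90 ≈ 6.667 μg/mL.
Steady-state peak Cmax,ss = C₀·R ≈ 6.667 × 1.6100 ≈ 10.734 μg/mL.
Steady-state trough Cmin,ss = Cmax,ss·f ≈ 10.734 × 0.3789 ≈ 4.067 μg/mL.
Trough 4.1 μg/mL vs MEC 7 μg/mL: subtherapeutic.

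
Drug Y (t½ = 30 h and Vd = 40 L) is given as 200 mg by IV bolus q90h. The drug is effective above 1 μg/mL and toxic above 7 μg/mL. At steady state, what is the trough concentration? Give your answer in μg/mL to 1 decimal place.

The dosing interval is 3 half-lives, so f = 2^(−3) = 0.125.
At steady state, R = 1/(1 − 0.125) = 8/7.
Single-dose peak C₀ = D/Vd = 200/40 = 5 μg/mL.
Steady-state peak Cmax,ss = C₀·R = 5 × 8/7 ≈ 5.714 μg/mL.
Steady-state trough Cmin,ss = Cmax,ss·f ≈ 5.714 × 0.125 ≈ 0.714 μg/mL.
Trough 0.7 μg/mL vs MEC 1 μg/mL: subtherapeutic.

0.7 μg/mL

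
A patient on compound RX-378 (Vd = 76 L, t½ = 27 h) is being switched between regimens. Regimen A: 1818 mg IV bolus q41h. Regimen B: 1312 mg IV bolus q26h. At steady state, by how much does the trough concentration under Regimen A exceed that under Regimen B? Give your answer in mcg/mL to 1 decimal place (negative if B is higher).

-5.4 mcg/mL

Regimen A: f = (1/2)^(41/27) ≈ 0.3490; Cmin,ss = (1818/76)·f/(1−f) ≈ 12.824 mcg/mL.
Regimen B: f = (1/2)^(26/27) ≈ 0.5130; Cmin,ss = (1312/76)·f/(1−f) ≈ 18.185 mcg/mL.
Difference ≈ 12.824 − 18.185 ≈ -5.361 mcg/mL.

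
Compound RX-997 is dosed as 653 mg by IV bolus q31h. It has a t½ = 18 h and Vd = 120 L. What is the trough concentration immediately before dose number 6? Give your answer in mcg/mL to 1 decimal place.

2.4 mcg/mL

f = (1/2)^(τ/t½) = (1/2)^(31/18) ≈ 0.3031.
C₀ = D/Vd = 653/120 ≈ 5.442 mcg/mL.
Before the 6th dose, 5 doses have been given. Superposition: Cmin = C₀·(f + f² + … + f^5).
≈ 5.442 × (0.3031 + 0.0919 + 0.0278 + 0.0084 + 0.0026) ≈ 5.442 × 0.4338 ≈ 2.361 mcg/mL.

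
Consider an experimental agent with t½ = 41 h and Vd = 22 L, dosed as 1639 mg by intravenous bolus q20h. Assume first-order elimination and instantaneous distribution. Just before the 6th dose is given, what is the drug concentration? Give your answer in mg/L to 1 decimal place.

f = (1/2)^(τ/t½) = (1/2)^(20/41) ≈ 0.7131.
C₀ = D/Vd = 1639/22 ≈ 74.500 mg/L.
Before the 6th dose, 5 doses have been given. Superposition: Cmin = C₀·(f + f² + … + f^5).
≈ 74.500 × (0.7131 + 0.5085 + 0.3626 + 0.2586 + 0.1844) ≈ 74.500 × 2.0272 ≈ 151.026 mg/L.

151.0 mg/L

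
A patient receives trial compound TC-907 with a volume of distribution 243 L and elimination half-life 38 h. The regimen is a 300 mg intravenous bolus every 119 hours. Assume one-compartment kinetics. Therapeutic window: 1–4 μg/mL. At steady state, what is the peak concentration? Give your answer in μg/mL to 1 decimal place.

k = ln2/t½ = ln2/38 ≈ 0.018241 h⁻¹; fraction remaining f = e^(−kτ) = e^(−0.018241×119) ≈ 0.1141.
Accumulation ratio R = 1/(1 − f) ≈ 1/0.8859 ≈ 1.1288.
Single-dose peak C₀ = D/Vd = 300/243 ≈ 1.235 μg/mL.
Steady-state peak Cmax,ss = C₀·R ≈ 1.235 × 1.1288 ≈ 1.394 μg/mL.
Peak 1.4 μg/mL vs MTC 4 μg/mL: below toxic threshold.

1.4 μg/mL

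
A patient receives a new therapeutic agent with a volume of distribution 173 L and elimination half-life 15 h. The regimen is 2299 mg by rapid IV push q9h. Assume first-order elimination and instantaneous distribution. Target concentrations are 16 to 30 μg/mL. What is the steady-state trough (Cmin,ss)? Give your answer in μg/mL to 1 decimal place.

25.8 μg/mL

k = ln2/t½ = ln2/15 ≈ 0.046210 h⁻¹; fraction remaining f = e^(−kτ) = e^(−0.046210×9) ≈ 0.6598.
Each bolus raises the concentration by D/Vd = 2299/173 ≈ 13.289 μg/mL.
Steady-state trough Cmin,ss = C₀·f/(1−f) ≈ 13.289 × 0.6598/0.3402 ≈ 25.773 μg/mL.
Trough 25.8 μg/mL vs MEC 16 μg/mL: adequate.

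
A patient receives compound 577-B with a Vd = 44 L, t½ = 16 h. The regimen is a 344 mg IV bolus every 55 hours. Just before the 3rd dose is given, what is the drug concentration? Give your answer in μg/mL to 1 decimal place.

0.8 μg/mL

f = (1/2)^(τ/t½) = (1/2)^(55/16) ≈ 0.0923.
C₀ = D/Vd = 344/44 ≈ 7.818 μg/mL.
Before the 3rd dose, 2 doses have been given. Superposition: Cmin = C₀·(f + f²).
≈ 7.818 × (0.0923 + 0.0085) ≈ 7.818 × 0.1008 ≈ 0.788 μg/mL.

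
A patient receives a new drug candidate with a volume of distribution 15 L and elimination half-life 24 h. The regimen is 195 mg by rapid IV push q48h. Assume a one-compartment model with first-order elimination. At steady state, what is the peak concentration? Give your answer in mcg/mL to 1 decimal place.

17.3 mcg/mL

τ = 48 h = 2 half-lives, so f = (1/2)^2 = 0.25.
At steady state, R = 1/(1 − 0.25) = 4/3.
Single-dose peak C₀ = D/Vd = 195/15 = 13 mcg/mL.
Steady-state peak Cmax,ss = C₀·R = 13 × 4/3 ≈ 17.333 mcg/mL.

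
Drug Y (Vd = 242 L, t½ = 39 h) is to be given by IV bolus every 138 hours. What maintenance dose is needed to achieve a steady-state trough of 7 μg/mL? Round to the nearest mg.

17989 mg

τ/t½ = 138/39 ≈ 3.5385, so f = (1/2)^(138/39) ≈ 0.086063.
Cmin,ss = (D/Vd)·f/(1−f), so D = Cmin,ss·Vd·(1−f)/f.
D = 7 × 242 × (1−f)/f ≈ 7 × 242 × 10.61940 ≈ 17989.26 mg.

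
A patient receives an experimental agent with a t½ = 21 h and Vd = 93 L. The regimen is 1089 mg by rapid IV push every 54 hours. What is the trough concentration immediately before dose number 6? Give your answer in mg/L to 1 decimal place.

2.4 mg/L

f = (1/2)^(τ/t½) = (1/2)^(54/21) ≈ 0.1682.
C₀ = D/Vd = 1089/93 ≈ 11.710 mg/L.
Before the 6th dose, 5 doses have been given. Superposition: Cmin = C₀·(f + f² + … + f^5).
≈ 11.710 × (0.1682 + 0.0283 + 0.0048 + 0.0008 + 0.0001) ≈ 11.710 × 0.2022 ≈ 2.368 mg/L.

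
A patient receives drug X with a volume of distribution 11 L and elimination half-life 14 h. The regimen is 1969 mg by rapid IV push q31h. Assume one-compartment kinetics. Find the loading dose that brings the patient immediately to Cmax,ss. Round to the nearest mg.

2510 mg

f = (1/2)^(31/14) ≈ 0.215493; accumulation ratio R = 1/(1−f) ≈ 1.27469.
Loading dose to hit Cmax,ss on first dose: D_load = D_maint·R ≈ 1969 × 1.27469 ≈ 2509.86 mg.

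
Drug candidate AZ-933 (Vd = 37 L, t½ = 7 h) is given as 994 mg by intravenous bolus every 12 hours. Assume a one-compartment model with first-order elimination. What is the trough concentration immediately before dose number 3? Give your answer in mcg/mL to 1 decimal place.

f = (1/2)^(τ/t½) = (1/2)^(12/7) ≈ 0.3048.
C₀ = D/Vd = 994/37 ≈ 26.865 mcg/mL.
Before the 3rd dose, 2 doses have been given. Superposition: Cmin = C₀·(f + f²).
≈ 26.865 × (0.3048 + 0.0929) ≈ 26.865 × 0.3977 ≈ 10.684 mcg/mL.

10.7 mcg/mL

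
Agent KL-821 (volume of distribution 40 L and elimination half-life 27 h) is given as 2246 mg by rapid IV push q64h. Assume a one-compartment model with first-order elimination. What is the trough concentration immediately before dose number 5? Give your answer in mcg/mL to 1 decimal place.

13.4 mcg/mL

f = (1/2)^(τ/t½) = (1/2)^(64/27) ≈ 0.1934.
C₀ = D/Vd = 2246/40 ≈ 56.150 mcg/mL.
Before the 5th dose, 4 doses have been given. Superposition: Cmin = C₀·(f + f² + … + f^4).
≈ 56.150 × (0.1934 + 0.0374 + 0.0072 + 0.0014) ≈ 56.150 × 0.2394 ≈ 13.442 mcg/mL.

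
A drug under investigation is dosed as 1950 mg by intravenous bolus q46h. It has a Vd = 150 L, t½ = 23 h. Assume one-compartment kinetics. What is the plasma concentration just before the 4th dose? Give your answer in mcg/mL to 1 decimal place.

4.3 mcg/mL

f = (1/2)^(τ/t½) = (1/2)^(46/23) ≈ 0.2500.
C₀ = D/Vd = 1950/150 ≈ 13.000 mcg/mL.
Before the 4th dose, 3 doses have been given. Superposition: Cmin = C₀·(f + f² + … + f^3).
≈ 13.000 × (0.2500 + 0.0625 + 0.0156) ≈ 13.000 × 0.3281 ≈ 4.265 mcg/mL.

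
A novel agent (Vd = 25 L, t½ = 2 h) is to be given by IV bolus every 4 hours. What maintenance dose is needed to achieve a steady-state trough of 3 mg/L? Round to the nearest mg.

225 mg

τ/t½ = 4/2 ≈ 2, so f = (1/2)^(4/2) ≈ 0.250000.
Cmin,ss = (D/Vd)·f/(1−f), so D = Cmin,ss·Vd·(1−f)/f.
D = 3 × 25 × (1−f)/f ≈ 3 × 25 × 3.00000 ≈ 225.00 mg.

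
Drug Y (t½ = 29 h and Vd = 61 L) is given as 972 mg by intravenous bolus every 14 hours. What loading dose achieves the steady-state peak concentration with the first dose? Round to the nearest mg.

f = (1/2)^(14/29) ≈ 0.715608; accumulation ratio R = 1/(1−f) ≈ 3.51627.
Loading dose to hit Cmax,ss on first dose: D_load = D_maint·R ≈ 972 × 3.51627 ≈ 3417.81 mg.

3418 mg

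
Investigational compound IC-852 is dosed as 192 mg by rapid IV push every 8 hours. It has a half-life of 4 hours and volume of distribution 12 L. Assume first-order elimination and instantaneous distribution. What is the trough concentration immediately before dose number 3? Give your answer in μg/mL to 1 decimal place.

5.0 μg/mL

f = (1/2)^(τ/t½) = (1/2)^(8/4) ≈ 0.2500.
C₀ = D/Vd = 192/12 ≈ 16.000 μg/mL.
Before the 3rd dose, 2 doses have been given. Superposition: Cmin = C₀·(f + f²).
≈ 16.000 × (0.2500 + 0.0625) ≈ 16.000 × 0.3125 ≈ 5.000 μg/mL.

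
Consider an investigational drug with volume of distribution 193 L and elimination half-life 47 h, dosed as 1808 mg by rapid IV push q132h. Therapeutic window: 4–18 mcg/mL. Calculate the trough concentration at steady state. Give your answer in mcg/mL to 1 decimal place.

Over one 132-h interval, 132/47 ≈ 2.8085 half-lives elapse, leaving f ≈ 0.1427 of each dose.
At steady state, accumulation factor R = 1/(1 − e^(−kτ)) ≈ 1.1665.
Single-dose peak C₀ = D/Vd = 1808/193 ≈ 9.368 mcg/mL.
Cmax,ss = C₀/(1 − f) ≈ 9.368/0.8573 ≈ 10.927 mcg/mL.
Steady-state trough Cmin,ss = Cmax,ss·f ≈ 10.927 × 0.1427 ≈ 1.559 mcg/mL.
Trough 1.6 mcg/mL vs MEC 4 mcg/mL: subtherapeutic.

1.6 mcg/mL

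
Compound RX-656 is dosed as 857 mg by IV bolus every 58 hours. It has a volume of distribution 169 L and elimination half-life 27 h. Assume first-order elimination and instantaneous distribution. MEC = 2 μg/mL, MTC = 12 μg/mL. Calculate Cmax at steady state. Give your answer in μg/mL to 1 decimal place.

Over one 58-h interval, 58/27 ≈ 2.1481 half-lives elapse, leaving f ≈ 0.2256 of each dose.
At steady state, accumulation factor R = 1/(1 − e^(−kτ)) ≈ 1.2913.
Single-dose peak C₀ = D/Vd = 857/169 ≈ 5.071 μg/mL.
Steady-state peak Cmax,ss = C₀·R ≈ 5.071 × 1.2913 ≈ 6.548 μg/mL.
Peak 6.5 μg/mL vs MTC 12 μg/mL: below toxic threshold.

6.5 μg/mL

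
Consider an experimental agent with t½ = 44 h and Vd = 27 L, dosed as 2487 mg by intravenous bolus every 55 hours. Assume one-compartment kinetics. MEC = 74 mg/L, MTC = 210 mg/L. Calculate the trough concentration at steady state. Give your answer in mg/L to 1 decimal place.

τ/t½ = 55/44 ≈ 1.25, so fraction remaining f = (1/2)^(55/44) ≈ 0.4204.
Each bolus raises the concentration by D/Vd = 2487/27 ≈ 92.111 mg/L.
Steady-state trough Cmin,ss = C₀·f/(1−f) ≈ 92.111 × 0.4204/0.5796 ≈ 66.811 mg/L.
Trough 66.8 mg/L vs MEC 74 mg/L: subtherapeutic.

66.8 mg/L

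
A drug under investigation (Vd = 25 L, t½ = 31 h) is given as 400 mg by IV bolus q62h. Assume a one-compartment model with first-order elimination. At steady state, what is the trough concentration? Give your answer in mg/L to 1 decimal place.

5.3 mg/L

The dosing interval is 2 half-lives, so f = 2^(−2) = 0.25.
At steady state, R = 1/(1 − 0.25) = 4/3.
Single-dose peak C₀ = D/Vd = 400/25 = 16 mg/L.
Steady-state peak Cmax,ss = C₀·R = 16 × 4/3 ≈ 21.333 mg/L.
Steady-state trough Cmin,ss = Cmax,ss·f ≈ 21.333 × 0.25 ≈ 5.333 mg/L.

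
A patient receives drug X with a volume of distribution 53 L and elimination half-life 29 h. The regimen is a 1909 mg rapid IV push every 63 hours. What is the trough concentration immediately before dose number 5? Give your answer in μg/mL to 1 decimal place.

10.2 μg/mL

f = (1/2)^(τ/t½) = (1/2)^(63/29) ≈ 0.2218.
C₀ = D/Vd = 1909/53 ≈ 36.019 μg/mL.
Before the 5th dose, 4 doses have been given. Superposition: Cmin = C₀·(f + f² + … + f^4).
≈ 36.019 × (0.2218 + 0.0492 + 0.0109 + 0.0024) ≈ 36.019 × 0.2843 ≈ 10.240 μg/mL.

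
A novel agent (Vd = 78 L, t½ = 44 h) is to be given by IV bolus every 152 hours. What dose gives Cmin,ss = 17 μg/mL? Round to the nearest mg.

τ/t½ = 152/44 ≈ 3.4545, so f = (1/2)^(152/44) ≈ 0.091218.
Cmin,ss = (D/Vd)·f/(1−f), so D = Cmin,ss·Vd·(1−f)/f.
D = 17 × 78 × (1−f)/f ≈ 17 × 78 × 9.96275 ≈ 13210.61 mg.

13211 mg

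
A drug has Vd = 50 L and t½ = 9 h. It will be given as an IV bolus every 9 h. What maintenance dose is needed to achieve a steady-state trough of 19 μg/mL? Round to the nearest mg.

950 mg

τ/t½ = 9/9 ≈ 1, so f = (1/2)^(9/9) ≈ 0.500000.
Cmin,ss = (D/Vd)·f/(1−f), so D = Cmin,ss·Vd·(1−f)/f.
D = 19 × 50 × (1−f)/f ≈ 19 × 50 × 1.00000 ≈ 950.00 mg.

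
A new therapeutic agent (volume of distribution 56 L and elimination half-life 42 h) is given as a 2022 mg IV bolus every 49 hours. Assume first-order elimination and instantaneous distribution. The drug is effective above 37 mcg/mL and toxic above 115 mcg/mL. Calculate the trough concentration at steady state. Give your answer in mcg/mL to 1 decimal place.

Over one 49-h interval, 49/42 ≈ 1.1667 half-lives elapse, leaving f ≈ 0.4454 of each dose.
At steady state, accumulation factor R = 1/(1 − e^(−kτ)) ≈ 1.8031.
Single-dose peak C₀ = D/Vd = 2022/56 ≈ 36.107 mcg/mL.
Steady-state peak Cmax,ss = C₀·R ≈ 36.107 × 1.8031 ≈ 65.105 mcg/mL.
One interval later, Cmin,ss = Cmax,ss·e^(−kτ) ≈ 65.105 × 0.4454 ≈ 28.998 mcg/mL.
Trough 29.0 mcg/mL vs MEC 37 mcg/mL: subtherapeutic.

29.0 mcg/mL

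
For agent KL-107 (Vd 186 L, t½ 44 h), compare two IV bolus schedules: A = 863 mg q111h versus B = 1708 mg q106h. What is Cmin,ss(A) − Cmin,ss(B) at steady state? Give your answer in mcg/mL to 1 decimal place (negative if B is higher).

Regimen A: f = (1/2)^(111/44) ≈ 0.1740; Cmin,ss = (863/186)·f/(1−f) ≈ 0.977 mcg/mL.
Regimen B: f = (1/2)^(106/44) ≈ 0.1883; Cmin,ss = (1708/186)·f/(1−f) ≈ 2.130 mcg/mL.
Difference ≈ 0.977 − 2.130 ≈ -1.153 mcg/mL.

-1.2 mcg/mL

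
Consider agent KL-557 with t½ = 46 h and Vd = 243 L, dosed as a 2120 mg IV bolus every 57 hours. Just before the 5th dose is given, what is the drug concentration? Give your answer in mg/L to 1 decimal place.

6.2 mg/L

f = (1/2)^(τ/t½) = (1/2)^(57/46) ≈ 0.4236.
C₀ = D/Vd = 2120/243 ≈ 8.724 mg/L.
Before the 5th dose, 4 doses have been given. Superposition: Cmin = C₀·(f + f² + … + f^4).
≈ 8.724 × (0.4236 + 0.1794 + 0.0760 + 0.0322) ≈ 8.724 × 0.7112 ≈ 6.205 mg/L.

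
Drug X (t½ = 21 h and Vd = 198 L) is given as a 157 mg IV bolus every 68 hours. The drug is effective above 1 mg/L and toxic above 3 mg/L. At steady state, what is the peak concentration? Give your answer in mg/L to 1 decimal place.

0.9 mg/L

Over one 68-h interval, 68/21 ≈ 3.2381 half-lives elapse, leaving f ≈ 0.1060 of each dose.
At steady state, accumulation factor R = 1/(1 − e^(−kτ)) ≈ 1.1186.
Each bolus raises the concentration by D/Vd = 157/198 ≈ 0.793 mg/L.
Cmax,ss = C₀/(1 − f) ≈ 0.793/0.8940 ≈ 0.887 mg/L.
Peak 0.9 mg/L vs MTC 3 mg/L: below toxic threshold.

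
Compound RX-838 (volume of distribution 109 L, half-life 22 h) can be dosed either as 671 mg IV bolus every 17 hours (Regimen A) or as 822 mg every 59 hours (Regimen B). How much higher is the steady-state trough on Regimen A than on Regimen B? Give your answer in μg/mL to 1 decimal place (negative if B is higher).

7.3 μg/mL

Regimen A: f = (1/2)^(17/22) ≈ 0.5853; Cmin,ss = (671/109)·f/(1−f) ≈ 8.688 μg/mL.
Regimen B: f = (1/2)^(59/22) ≈ 0.1558; Cmin,ss = (822/109)·f/(1−f) ≈ 1.392 μg/mL.
Difference ≈ 8.688 − 1.392 ≈ 7.296 μg/mL.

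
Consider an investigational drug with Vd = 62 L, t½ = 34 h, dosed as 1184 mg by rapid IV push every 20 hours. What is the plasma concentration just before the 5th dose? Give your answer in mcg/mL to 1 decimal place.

30.5 mcg/mL

f = (1/2)^(τ/t½) = (1/2)^(20/34) ≈ 0.6652.
C₀ = D/Vd = 1184/62 ≈ 19.097 mcg/mL.
Before the 5th dose, 4 doses have been given. Superposition: Cmin = C₀·(f + f² + … + f^4).
≈ 19.097 × (0.6652 + 0.4425 + 0.2943 + 0.1958) ≈ 19.097 × 1.5978 ≈ 30.513 mcg/mL.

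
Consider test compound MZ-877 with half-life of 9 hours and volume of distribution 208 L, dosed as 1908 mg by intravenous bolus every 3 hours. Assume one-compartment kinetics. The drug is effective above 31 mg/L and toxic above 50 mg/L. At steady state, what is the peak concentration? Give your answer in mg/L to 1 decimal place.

44.5 mg/L

k = ln2/t½ = ln2/9 ≈ 0.077016 h⁻¹; fraction remaining f = e^(−kτ) = e^(−0.077016×3) ≈ 0.7937.
At steady state, accumulation factor R = 1/(1 − e^(−kτ)) ≈ 4.8473.
Single-dose peak C₀ = D/Vd = 1908/208 ≈ 9.173 mg/L.
Steady-state peak Cmax,ss = C₀·R ≈ 9.173 × 4.8473 ≈ 44.464 mg/L.
Peak 44.5 mg/L vs MTC 50 mg/L: below toxic threshold.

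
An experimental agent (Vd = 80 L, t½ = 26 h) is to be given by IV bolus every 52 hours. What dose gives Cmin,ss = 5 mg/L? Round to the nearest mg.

τ/t½ = 52/26 ≈ 2, so f = (1/2)^(52/26) ≈ 0.250000.
Cmin,ss = (D/Vd)·f/(1−f), so D = Cmin,ss·Vd·(1−f)/f.
D = 5 × 80 × (1−f)/f ≈ 5 × 80 × 3.00000 ≈ 1200.00 mg.

1200 mg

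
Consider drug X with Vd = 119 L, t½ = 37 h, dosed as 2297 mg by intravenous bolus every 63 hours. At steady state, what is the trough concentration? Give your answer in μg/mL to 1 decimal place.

8.6 μg/mL

k = ln2/t½ = ln2/37 ≈ 0.018734 h⁻¹; fraction remaining f = e^(−kτ) = e^(−0.018734×63) ≈ 0.3072.
At steady state, accumulation factor R = 1/(1 − e^(−kτ)) ≈ 1.4434.
Single-dose peak C₀ = D/Vd = 2297/119 ≈ 19.303 μg/mL.
Steady-state peak Cmax,ss = C₀·R ≈ 19.303 × 1.4434 ≈ 27.862 μg/mL.
Steady-state trough Cmin,ss = Cmax,ss·f ≈ 27.862 × 0.3072 ≈ 8.559 μg/mL.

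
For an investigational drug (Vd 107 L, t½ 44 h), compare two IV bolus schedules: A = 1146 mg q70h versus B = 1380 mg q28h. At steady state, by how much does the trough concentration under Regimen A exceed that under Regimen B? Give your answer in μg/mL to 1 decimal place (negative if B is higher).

Regimen A: f = (1/2)^(70/44) ≈ 0.3320; Cmin,ss = (1146/107)·f/(1−f) ≈ 5.323 μg/mL.
Regimen B: f = (1/2)^(28/44) ≈ 0.6433; Cmin,ss = (1380/107)·f/(1−f) ≈ 23.260 μg/mL.
Difference ≈ 5.323 − 23.260 ≈ -17.937 μg/mL.

-17.9 μg/mL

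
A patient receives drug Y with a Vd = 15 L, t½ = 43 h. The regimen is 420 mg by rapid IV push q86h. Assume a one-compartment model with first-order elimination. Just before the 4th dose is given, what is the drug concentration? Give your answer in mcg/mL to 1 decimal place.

f = (1/2)^(τ/t½) = (1/2)^(86/43) ≈ 0.2500.
C₀ = D/Vd = 420/15 ≈ 28.000 mcg/mL.
Before the 4th dose, 3 doses have been given. Superposition: Cmin = C₀·(f + f² + … + f^3).
≈ 28.000 × (0.2500 + 0.0625 + 0.0156) ≈ 28.000 × 0.3281 ≈ 9.187 mcg/mL.

9.2 mcg/mL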